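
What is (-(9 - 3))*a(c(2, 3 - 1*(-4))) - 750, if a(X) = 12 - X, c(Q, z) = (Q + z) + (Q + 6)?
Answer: -720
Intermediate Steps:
c(Q, z) = 6 + z + 2*Q (c(Q, z) = (Q + z) + (6 + Q) = 6 + z + 2*Q)
(-(9 - 3))*a(c(2, 3 - 1*(-4))) - 750 = (-(9 - 3))*(12 - (6 + (3 - 1*(-4)) + 2*2)) - 750 = (-1*6)*(12 - (6 + (3 + 4) + 4)) - 750 = -6*(12 - (6 + 7 + 4)) - 750 = -6*(12 - 1*17) - 750 = -6*(12 - 17) - 750 = -6*(-5) - 750 = 30 - 750 = -720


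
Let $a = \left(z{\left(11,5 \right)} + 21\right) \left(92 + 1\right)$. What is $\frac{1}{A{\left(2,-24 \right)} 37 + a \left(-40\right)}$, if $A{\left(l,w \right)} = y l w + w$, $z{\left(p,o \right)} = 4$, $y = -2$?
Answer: $- \frac{1}{90336} \approx -1.107 \cdot 10^{-5}$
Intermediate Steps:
$A{\left(l,w \right)} = w - 2 l w$ ($A{\left(l,w \right)} = - 2 l w + w = w - 2 l w$)
$a = 2325$ ($a = \left(4 + 21\right) \left(92 + 1\right) = 25 \cdot 93 = 2325$)
$\frac{1}{A{\left(2,-24 \right)} 37 + a \left(-40\right)} = \frac{1}{- 24 \left(1 - 4\right) 37 + 2325 \left(-40\right)} = \frac{1}{- 24 \left(1 - 4\right) 37 - 93000} = \frac{1}{\left(-24\right) \left(-3\right) 37 - 93000} = \frac{1}{72 \cdot 37 - 93000} = \frac{1}{2664 - 93000} = \frac{1}{-90336} = - \frac{1}{90336}$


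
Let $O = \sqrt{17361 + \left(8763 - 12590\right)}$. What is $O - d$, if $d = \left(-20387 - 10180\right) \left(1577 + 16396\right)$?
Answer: $549380691 + \sqrt{13534} \approx 5.4938 \cdot 10^{8}$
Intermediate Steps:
$O = \sqrt{13534}$ ($O = \sqrt{17361 + \left(8763 - 12590\right)} = \sqrt{17361 - 3827} = \sqrt{13534} \approx 116.34$)
$d = -549380691$ ($d = \left(-30567\right) 17973 = -549380691$)
$O - d = \sqrt{13534} - -549380691 = \sqrt{13534} + 549380691 = 549380691 + \sqrt{13534}$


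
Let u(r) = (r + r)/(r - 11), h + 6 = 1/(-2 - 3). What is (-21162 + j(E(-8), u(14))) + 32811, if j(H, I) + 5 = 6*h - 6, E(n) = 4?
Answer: 58004/5 ≈ 11601.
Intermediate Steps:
h = -31/5 (h = -6 + 1/(-2 - 3) = -6 + 1/(-5) = -6 - ⅕ = -31/5 ≈ -6.2000)
u(r) = 2*r/(-11 + r) (u(r) = (2*r)/(-11 + r) = 2*r/(-11 + r))
j(H, I) = -241/5 (j(H, I) = -5 + (6*(-31/5) - 6) = -5 + (-186/5 - 6) = -5 - 216/5 = -241/5)
(-21162 + j(E(-8), u(14))) + 32811 = (-21162 - 241/5) + 32811 = -106051/5 + 32811 = 58004/5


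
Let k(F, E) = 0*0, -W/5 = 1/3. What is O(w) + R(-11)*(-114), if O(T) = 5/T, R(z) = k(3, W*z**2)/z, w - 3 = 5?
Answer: 5/8 ≈ 0.62500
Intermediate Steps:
w = 8 (w = 3 + 5 = 8)
W = -5/3 ≈ -1.6667
k(F, E) = 0
R(z) = 0 (R(z) = 0/z = 0)
O(w) + R(-11)*(-114) = 5/8 + 0*(-114) = 5*(1/8) + 0 = 5/8 + 0 = 5/8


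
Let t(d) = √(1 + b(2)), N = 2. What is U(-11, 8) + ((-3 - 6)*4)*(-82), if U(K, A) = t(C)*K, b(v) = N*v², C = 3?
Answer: 2919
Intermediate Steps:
b(v) = 2*v²
t(d) = 3 (t(d) = √(1 + 2*2²) = √(1 + 2*4) = √(1 + 8) = √9 = 3)
U(K, A) = 3*K
U(-11, 8) + ((-3 - 6)*4)*(-82) = 3*(-11) + ((-3 - 6)*4)*(-82) = -33 - 9*4*(-82) = -33 - 36*(-82) = -33 + 2952 = 2919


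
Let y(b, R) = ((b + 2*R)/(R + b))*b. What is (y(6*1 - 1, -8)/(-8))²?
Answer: 3025/576 ≈ 5.2517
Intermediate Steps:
y(b, R) = b*(b + 2*R)/(R + b) (y(b, R) = ((b + 2*R)/(R + b))*b = b*(b + 2*R)/(R + b))
(y(6*1 - 1, -8)/(-8))² = (((6*1 - 1)*((6*1 - 1) + 2*(-8))/(-8 + (6*1 - 1)))/(-8))² = (((6 - 1)*((6 - 1) - 16)/(-8 + (6 - 1)))*(-⅛))² = ((5*(5 - 16)/(-8 + 5))*(-⅛))² = ((5*(-11)/(-3))*(-⅛))² = ((5*(-⅓)*(-11))*(-⅛))² = ((55/3)*(-⅛))² = (-55/24)² = 3025/576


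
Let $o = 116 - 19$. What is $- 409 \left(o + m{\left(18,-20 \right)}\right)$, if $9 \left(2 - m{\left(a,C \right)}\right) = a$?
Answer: $-39673$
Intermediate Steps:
$m{\left(a,C \right)} = 2 - \frac{a}{9}$
$o = 97$ ($o = 116 - 19 = 97$)
$- 409 \left(o + m{\left(18,-20 \right)}\right) = - 409 \left(97 + \left(2 - 2\right)\right) = - 409 \left(97 + 0\right) = \left(-409\right) 97 = -39673$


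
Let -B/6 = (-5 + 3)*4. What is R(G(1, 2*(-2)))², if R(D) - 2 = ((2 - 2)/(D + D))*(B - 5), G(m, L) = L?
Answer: 4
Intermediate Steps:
B = 48 (B = -6*(-5 + 3)*4 = -(-12)*4 = -6*(-8) = 48)
R(D) = 2 (R(D) = 2 + ((2 - 2)/(D + D))*(48 - 5) = 2 + (0/((2*D)))*43 = 2 + (0*(1/(2*D)))*43 = 2 + 0*43 = 2 + 0 = 2)
R(G(1, 2*(-2)))² = 2² = 4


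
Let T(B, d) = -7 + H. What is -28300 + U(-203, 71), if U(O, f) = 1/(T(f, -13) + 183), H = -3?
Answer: -4895899/173 ≈ -28300.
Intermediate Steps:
T(B, d) = -10 (T(B, d) = -7 - 3 = -10)
U(O, f) = 1/173 (U(O, f) = 1/(-10 + 183) = 1/173)
-28300 + U(-203, 71) = -28300 + 1/173 = -4895899/173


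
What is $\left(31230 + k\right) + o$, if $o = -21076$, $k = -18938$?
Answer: $-8784$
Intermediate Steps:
$\left(31230 + k\right) + o = \left(31230 - 18938\right) - 21076 = 12292 - 21076 = -8784$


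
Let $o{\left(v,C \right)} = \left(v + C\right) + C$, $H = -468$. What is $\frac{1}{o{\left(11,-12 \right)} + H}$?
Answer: $- \frac{1}{481} \approx -0.002079$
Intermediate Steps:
$o{\left(v,C \right)} = v + 2 C$ ($o{\left(v,C \right)} = \left(C + v\right) + C = v + 2 C$)
$\frac{1}{o{\left(11,-12 \right)} + H} = \frac{1}{\left(11 + 2 \left(-12\right)\right) - 468} = \frac{1}{\left(11 - 24\right) - 468} = \frac{1}{-13 - 468} = \frac{1}{-481} = - \frac{1}{481}$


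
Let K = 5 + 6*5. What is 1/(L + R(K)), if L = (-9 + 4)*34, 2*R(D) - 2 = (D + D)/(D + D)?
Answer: -2/337 ≈ -0.0059347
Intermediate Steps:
K = 35 (K = 5 + 30 = 35)
R(D) = 3/2 (R(D) = 1 + ((D + D)/(D + D))/2 = 1 + ((2*D)/((2*D)))/2 = 1 + ((1/(2*D))*(2*D))/2 = 1 + (½)*1 = 1 + ½ = 3/2)
L = -170 (L = -5*34 = -170)
1/(L + R(K)) = 1/(-170 + 3/2) = 1/(-337/2) = -2/337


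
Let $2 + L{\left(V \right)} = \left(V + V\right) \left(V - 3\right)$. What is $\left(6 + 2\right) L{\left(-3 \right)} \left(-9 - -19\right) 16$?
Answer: $43520$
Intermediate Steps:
$L{\left(V \right)} = -2 + 2 V \left(-3 + V\right)$ ($L{\left(V \right)} = -2 + \left(V + V\right) \left(V - 3\right) = -2 + 2 V \left(-3 + V\right)$)
$\left(6 + 2\right) L{\left(-3 \right)} \left(-9 - -19\right) 16 = \left(6 + 2\right) \left(-2 - -18 + 2 \left(-3\right)^{2}\right) \left(-9 - -19\right) 16 = 8 \left(-2 + 18 + 2 \cdot 9\right) \left(-9 + 19\right) 16 = 8 \left(-2 + 18 + 18\right) 10 \cdot 16 = 8 \cdot 34 \cdot 10 \cdot 16 = 272 \cdot 10 \cdot 16 = 2720 \cdot 16 = 43520$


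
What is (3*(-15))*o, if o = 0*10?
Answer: 0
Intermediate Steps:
o = 0
(3*(-15))*o = (3*(-15))*0 = -45*0 = 0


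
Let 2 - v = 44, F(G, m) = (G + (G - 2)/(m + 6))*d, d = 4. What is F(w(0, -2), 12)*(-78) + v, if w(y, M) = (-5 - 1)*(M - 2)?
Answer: -23734/3 ≈ -7911.3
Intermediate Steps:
w(y, M) = 12 - 6*M (w(y, M) = -6*(-2 + M) = 12 - 6*M)
F(G, m) = 4*G + 4*(-2 + G)/(6 + m) (F(G, m) = (G + (G - 2)/(m + 6))*4 = (G + (-2 + G)/(6 + m))*4 = 4*G + 4*(-2 + G)/(6 + m))
v = -42 (v = 2 - 1*44 = 2 - 44 = -42)
F(w(0, -2), 12)*(-78) + v = (4*(-2 + 7*(12 - 6*(-2)) + (12 - 6*(-2))*12)/(6 + 12))*(-78) - 42 = (4*(-2 + 7*(12 + 12) + (12 + 12)*12)/18)*(-78) - 42 = (4*(1/18)*(-2 + 7*24 + 24*12))*(-78) - 42 = (4*(1/18)*(-2 + 168 + 288))*(-78) - 42 = (4*(1/18)*454)*(-78) - 42 = (908/9)*(-78) - 42 = -23608/3 - 42 = -23734/3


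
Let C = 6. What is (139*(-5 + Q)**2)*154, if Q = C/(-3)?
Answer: 1048894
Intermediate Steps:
Q = -2 (Q = 6/(-3) = 6*(-1/3) = -2)
(139*(-5 + Q)**2)*154 = (139*(-5 - 2)**2)*154 = (139*(-7)**2)*154 = (139*49)*154 = 6811*154 = 1048894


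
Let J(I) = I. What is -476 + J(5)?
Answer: -471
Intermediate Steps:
-476 + J(5) = -476 + 5 = -471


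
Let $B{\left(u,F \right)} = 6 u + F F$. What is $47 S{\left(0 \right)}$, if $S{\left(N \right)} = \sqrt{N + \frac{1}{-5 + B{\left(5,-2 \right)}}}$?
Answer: $\frac{47 \sqrt{29}}{29} \approx 8.7277$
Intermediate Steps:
$B{\left(u,F \right)} = F^{2} + 6 u$ ($B{\left(u,F \right)} = 6 u + F^{2} = F^{2} + 6 u$)
$S{\left(N \right)} = \sqrt{\frac{1}{29} + N}$ ($S{\left(N \right)} = \sqrt{N + \frac{1}{-5 + \left(\left(-2\right)^{2} + 6 \cdot 5\right)}} = \sqrt{N + \frac{1}{-5 + \left(4 + 30\right)}} = \sqrt{N + \frac{1}{-5 + 34}} = \sqrt{N + \frac{1}{29}} = \sqrt{\frac{1}{29} + N}$)
$47 S{\left(0 \right)} = 47 \frac{\sqrt{29 + 841 \cdot 0}}{29} = 47 \frac{\sqrt{29 + 0}}{29} = 47 \frac{\sqrt{29}}{29} = \frac{47 \sqrt{29}}{29}$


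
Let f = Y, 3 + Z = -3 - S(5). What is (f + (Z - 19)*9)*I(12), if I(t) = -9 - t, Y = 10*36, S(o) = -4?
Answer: -3591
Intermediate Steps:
Y = 360
Z = -2 (Z = -3 + (-3 - 1*(-4)) = -3 + (-3 + 4) = -3 + 1 = -2)
f = 360
(f + (Z - 19)*9)*I(12) = (360 + (-2 - 19)*9)*(-9 - 1*12) = (360 - 21*9)*(-9 - 12) = (360 - 189)*(-21) = 171*(-21) = -3591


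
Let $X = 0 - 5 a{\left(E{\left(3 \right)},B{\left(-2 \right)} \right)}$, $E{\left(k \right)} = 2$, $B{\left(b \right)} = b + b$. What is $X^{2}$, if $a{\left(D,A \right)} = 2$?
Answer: $100$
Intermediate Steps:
$B{\left(b \right)} = 2 b$
$X = -10$ ($X = 0 - 10 = -10$)
$X^{2} = \left(-10\right)^{2} = 100$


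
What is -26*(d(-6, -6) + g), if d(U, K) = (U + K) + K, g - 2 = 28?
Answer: -312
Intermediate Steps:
g = 30 (g = 2 + 28 = 30)
d(U, K) = U + 2*K (d(U, K) = (K + U) + K = U + 2*K)
-26*(d(-6, -6) + g) = -26*((-6 + 2*(-6)) + 30) = -26*((-6 - 12) + 30) = -26*(-18 + 30) = -26*12 = -312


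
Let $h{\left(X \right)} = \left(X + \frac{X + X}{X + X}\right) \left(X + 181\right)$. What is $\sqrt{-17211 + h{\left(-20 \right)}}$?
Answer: $i \sqrt{20270} \approx 142.37 i$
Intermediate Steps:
$h{\left(X \right)} = \left(1 + X\right) \left(181 + X\right)$ ($h{\left(X \right)} = \left(X + \frac{2 X}{2 X}\right) \left(181 + X\right) = \left(X + 2 X \frac{1}{2 X}\right) \left(181 + X\right) = \left(X + 1\right) \left(181 + X\right) = \left(1 + X\right) \left(181 + X\right)$)
$\sqrt{-17211 + h{\left(-20 \right)}} = \sqrt{-17211 + \left(181 + \left(-20\right)^{2} + 182 \left(-20\right)\right)} = \sqrt{-17211 + \left(181 + 400 - 3640\right)} = \sqrt{-17211 - 3059} = \sqrt{-20270} = i \sqrt{20270}$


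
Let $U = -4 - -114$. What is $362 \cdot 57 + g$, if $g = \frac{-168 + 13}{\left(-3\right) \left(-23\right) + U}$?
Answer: $\frac{3693331}{179} \approx 20633.0$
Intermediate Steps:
$U = 110$ ($U = -4 + 114 = 110$)
$g = - \frac{155}{179}$ ($g = \frac{-168 + 13}{\left(-3\right) \left(-23\right) + 110} = - \frac{155}{69 + 110} = - \frac{155}{179} \approx -0.86592$)
$362 \cdot 57 + g = 362 \cdot 57 - \frac{155}{179} = 20634 - \frac{155}{179} = \frac{3693331}{179}$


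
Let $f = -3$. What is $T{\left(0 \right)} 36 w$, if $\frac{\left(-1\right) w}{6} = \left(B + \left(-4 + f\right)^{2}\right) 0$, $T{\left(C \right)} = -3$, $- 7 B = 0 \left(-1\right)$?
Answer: $0$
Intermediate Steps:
$B = 0$ ($B = - \frac{0 \left(-1\right)}{7} = \left(- \frac{1}{7}\right) 0 = 0$)
$w = 0$ ($w = - 6 \left(0 + \left(-4 - 3\right)^{2}\right) 0 = - 6 \left(0 + \left(-7\right)^{2}\right) 0 = - 6 \left(0 + 49\right) 0 = - 6 \cdot 49 \cdot 0 = \left(-6\right) 0 = 0$)
$T{\left(0 \right)} 36 w = \left(-3\right) 36 \cdot 0 = \left(-108\right) 0 = 0$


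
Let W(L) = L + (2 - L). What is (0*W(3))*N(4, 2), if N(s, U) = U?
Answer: 0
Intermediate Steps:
W(L) = 2
(0*W(3))*N(4, 2) = (0*2)*2 = 0*2 = 0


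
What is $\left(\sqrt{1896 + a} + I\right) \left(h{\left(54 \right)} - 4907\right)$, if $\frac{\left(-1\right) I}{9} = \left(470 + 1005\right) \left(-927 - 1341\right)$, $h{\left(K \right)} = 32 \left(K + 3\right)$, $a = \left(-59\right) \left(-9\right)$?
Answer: $-92822039100 - 3083 \sqrt{2427} \approx -9.2822 \cdot 10^{10}$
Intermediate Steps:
$a = 531$
$h{\left(K \right)} = 96 + 32 K$ ($h{\left(K \right)} = 32 \left(3 + K\right) = 96 + 32 K$)
$I = 30107700$ ($I = - 9 \left(470 + 1005\right) \left(-927 - 1341\right) = - 9 \cdot 1475 \left(-2268\right) = \left(-9\right) \left(-3345300\right) = 30107700$)
$\left(\sqrt{1896 + a} + I\right) \left(h{\left(54 \right)} - 4907\right) = \left(\sqrt{1896 + 531} + 30107700\right) \left(\left(96 + 32 \cdot 54\right) - 4907\right) = \left(\sqrt{2427} + 30107700\right) \left(\left(96 + 1728\right) - 4907\right) = \left(30107700 + \sqrt{2427}\right) \left(1824 - 4907\right) = \left(30107700 + \sqrt{2427}\right) \left(-3083\right) = -92822039100 - 3083 \sqrt{2427}$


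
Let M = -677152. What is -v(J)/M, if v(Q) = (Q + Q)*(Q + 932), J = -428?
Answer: -1926/3023 ≈ -0.63712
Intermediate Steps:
v(Q) = 2*Q*(932 + Q) (v(Q) = (2*Q)*(932 + Q) = 2*Q*(932 + Q))
-v(J)/M = -2*(-428)*(932 - 428)/(-677152) = -2*(-428)*504*(-1)/677152 = -(-431424)*(-1)/677152 = -1*1926/3023 = -1926/3023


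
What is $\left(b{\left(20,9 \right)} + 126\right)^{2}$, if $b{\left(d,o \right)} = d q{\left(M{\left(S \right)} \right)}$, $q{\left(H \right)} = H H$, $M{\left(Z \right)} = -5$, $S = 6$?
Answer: $391876$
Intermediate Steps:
$q{\left(H \right)} = H^{2}$
$b{\left(d,o \right)} = 25 d$ ($b{\left(d,o \right)} = d \left(-5\right)^{2} = d 25 = 25 d$)
$\left(b{\left(20,9 \right)} + 126\right)^{2} = \left(25 \cdot 20 + 126\right)^{2} = \left(500 + 126\right)^{2} = 626^{2} = 391876$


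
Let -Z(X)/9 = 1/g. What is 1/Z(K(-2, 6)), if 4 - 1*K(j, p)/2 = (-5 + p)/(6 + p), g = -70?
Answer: 70/9 ≈ 7.7778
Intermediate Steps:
K(j, p) = 8 - 2*(-5 + p)/(6 + p)
Z(X) = 9/70 (Z(X) = -9/(-70) = -9*(-1/70) = 9/70)
1/Z(K(-2, 6)) = 1/(9/70) = 70/9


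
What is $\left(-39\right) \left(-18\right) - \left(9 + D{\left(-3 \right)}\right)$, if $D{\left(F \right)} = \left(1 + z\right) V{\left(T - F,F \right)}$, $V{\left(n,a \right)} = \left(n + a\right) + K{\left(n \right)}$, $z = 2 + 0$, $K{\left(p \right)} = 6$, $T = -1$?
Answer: $678$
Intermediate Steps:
$z = 2$
$V{\left(n,a \right)} = 6 + a + n$ ($V{\left(n,a \right)} = \left(n + a\right) + 6 = \left(a + n\right) + 6 = 6 + a + n$)
$D{\left(F \right)} = 15$ ($D{\left(F \right)} = \left(1 + 2\right) \left(6 + F - \left(1 + F\right)\right) = 3 \cdot 5 = 15$)
$\left(-39\right) \left(-18\right) - \left(9 + D{\left(-3 \right)}\right) = \left(-39\right) \left(-18\right) - 24 = 702 - 24 = 678$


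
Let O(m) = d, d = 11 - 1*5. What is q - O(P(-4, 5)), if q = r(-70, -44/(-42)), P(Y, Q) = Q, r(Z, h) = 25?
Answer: 19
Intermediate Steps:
d = 6 (d = 11 - 5 = 6)
O(m) = 6
q = 25
q - O(P(-4, 5)) = 25 - 1*6 = 25 - 6 = 19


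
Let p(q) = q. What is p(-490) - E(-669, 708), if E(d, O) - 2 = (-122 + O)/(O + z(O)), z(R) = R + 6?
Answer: -350105/711 ≈ -492.41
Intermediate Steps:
z(R) = 6 + R
E(d, O) = 2 + (-122 + O)/(6 + 2*O) (E(d, O) = 2 + (-122 + O)/(O + (6 + O)) = 2 + (-122 + O)/(6 + 2*O))
p(-490) - E(-669, 708) = -490 - 5*(-22 + 708)/(2*(3 + 708)) = -490 - 5*686/(2*711) = -490 - 1*1715/711 = -490 - 1715/711 = -350105/711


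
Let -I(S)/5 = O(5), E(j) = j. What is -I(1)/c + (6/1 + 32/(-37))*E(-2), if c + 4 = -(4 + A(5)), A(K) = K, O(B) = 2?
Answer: -5310/481 ≈ -11.040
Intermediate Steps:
I(S) = -10 (I(S) = -5*2 = -10)
c = -13 (c = -4 - (4 + 5) = -4 - 1*9 = -4 - 9 = -13)
-I(1)/c + (6/1 + 32/(-37))*E(-2) = -(-10)/(-13) + (6/1 + 32/(-37))*(-2) = -(-10)*(-1)/13 + (6*1 + 32*(-1/37))*(-2) = -1*10/13 + (6 - 32/37)*(-2) = -10/13 + (190/37)*(-2) = -10/13 - 380/37 = -5310/481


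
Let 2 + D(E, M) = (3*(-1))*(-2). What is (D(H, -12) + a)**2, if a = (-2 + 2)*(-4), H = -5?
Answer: 16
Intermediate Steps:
D(E, M) = 4 (D(E, M) = -2 + (3*(-1))*(-2) = -2 - 3*(-2) = -2 + 6 = 4)
a = 0 (a = 0*(-4) = 0)
(D(H, -12) + a)**2 = (4 + 0)**2 = 4**2 = 16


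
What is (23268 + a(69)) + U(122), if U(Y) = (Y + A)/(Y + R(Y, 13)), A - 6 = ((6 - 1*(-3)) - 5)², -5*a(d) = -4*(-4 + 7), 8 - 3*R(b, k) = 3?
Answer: 43168752/1855 ≈ 23272.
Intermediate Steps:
R(b, k) = 5/3 (R(b, k) = 8/3 - ⅓*3 = 8/3 - 1 = 5/3)
a(d) = 12/5 (a(d) = -(-4)*(-4 + 7)/5 = -(-4)*3/5 = -⅕*(-12) = 12/5)
A = 22 (A = 6 + ((6 - 1*(-3)) - 5)² = 6 + ((6 + 3) - 5)² = 6 + (9 - 5)² = 6 + 4² = 6 + 16 = 22)
U(Y) = (22 + Y)/(5/3 + Y) (U(Y) = (Y + 22)/(Y + 5/3) = (22 + Y)/(5/3 + Y))
(23268 + a(69)) + U(122) = (23268 + 12/5) + 3*(22 + 122)/(5 + 3*122) = 116352/5 + 3*144/(5 + 366) = 116352/5 + 3*144/371 = 116352/5 + 3*(1/371)*144 = 116352/5 + 432/371 = 43168752/1855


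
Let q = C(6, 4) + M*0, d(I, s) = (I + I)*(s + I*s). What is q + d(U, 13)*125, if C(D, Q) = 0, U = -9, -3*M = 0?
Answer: 234000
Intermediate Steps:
M = 0 (M = -⅓*0 = 0)
d(I, s) = 2*I*(s + I*s) (d(I, s) = (2*I)*(s + I*s) = 2*I*(s + I*s))
q = 0 (q = 0 + 0*0 = 0 + 0 = 0)
q + d(U, 13)*125 = 0 + (2*(-9)*13*(1 - 9))*125 = 0 + (2*(-9)*13*(-8))*125 = 0 + 1872*125 = 0 + 234000 = 234000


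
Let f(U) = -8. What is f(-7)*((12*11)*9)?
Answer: -9504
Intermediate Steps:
f(-7)*((12*11)*9) = -8*12*11*9 = -1056*9 = -8*1188 = -9504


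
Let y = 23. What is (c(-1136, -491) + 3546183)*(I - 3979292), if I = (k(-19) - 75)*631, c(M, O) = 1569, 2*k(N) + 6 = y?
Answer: -14266410147132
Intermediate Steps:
k(N) = 17/2 (k(N) = -3 + (1/2)*23 = -3 + 23/2 = 17/2)
I = -83923/2 (I = (17/2 - 75)*631 = -133/2*631 = -83923/2 ≈ -41962.)
(c(-1136, -491) + 3546183)*(I - 3979292) = (1569 + 3546183)*(-83923/2 - 3979292) = 3547752*(-8042507/2) = -14266410147132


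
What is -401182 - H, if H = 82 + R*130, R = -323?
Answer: -359274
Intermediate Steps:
H = -41908 (H = 82 - 323*130 = 82 - 41990 = -41908)
-401182 - H = -401182 - 1*(-41908) = -401182 + 41908 = -359274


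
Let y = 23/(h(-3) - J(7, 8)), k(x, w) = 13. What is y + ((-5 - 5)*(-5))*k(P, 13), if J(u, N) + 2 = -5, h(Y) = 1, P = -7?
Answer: 5223/8 ≈ 652.88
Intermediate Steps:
J(u, N) = -7 (J(u, N) = -2 - 5 = -7)
y = 23/8 (y = 23/(1 - 1*(-7)) = 23/(1 + 7) = 23/8 ≈ 2.8750)
y + ((-5 - 5)*(-5))*k(P, 13) = 23/8 + ((-5 - 5)*(-5))*13 = 23/8 - 10*(-5)*13 = 23/8 + 50*13 = 23/8 + 650 = 5223/8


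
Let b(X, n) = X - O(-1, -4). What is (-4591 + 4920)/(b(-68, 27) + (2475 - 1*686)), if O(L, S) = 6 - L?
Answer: 329/1714 ≈ 0.19195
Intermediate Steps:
b(X, n) = -7 + X (b(X, n) = X - (6 - 1*(-1)) = X - (6 + 1) = X - 1*7 = X - 7 = -7 + X)
(-4591 + 4920)/(b(-68, 27) + (2475 - 1*686)) = (-4591 + 4920)/((-7 - 68) + (2475 - 1*686)) = 329/(-75 + (2475 - 686)) = 329/(-75 + 1789) = 329/1714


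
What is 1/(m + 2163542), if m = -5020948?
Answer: -1/2857406 ≈ -3.4997e-7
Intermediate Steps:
1/(m + 2163542) = 1/(-5020948 + 2163542) = 1/(-2857406) = -1/2857406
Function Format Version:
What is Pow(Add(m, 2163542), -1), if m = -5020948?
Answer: Rational(-1, 2857406) ≈ -3.4997e-7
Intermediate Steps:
Pow(Add(m, 2163542), -1) = Pow(Add(-5020948, 2163542), -1) = Pow(-2857406, -1) = Rational(-1, 2857406)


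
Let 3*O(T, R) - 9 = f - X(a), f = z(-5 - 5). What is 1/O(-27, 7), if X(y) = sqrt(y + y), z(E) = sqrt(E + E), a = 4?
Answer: 3/(9 - 2*sqrt(2) + 2*I*sqrt(5)) ≈ 0.31873 - 0.23097*I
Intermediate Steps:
z(E) = sqrt(2)*sqrt(E) (z(E) = sqrt(2*E) = sqrt(2)*sqrt(E))
X(y) = sqrt(2)*sqrt(y) (X(y) = sqrt(2*y) = sqrt(2)*sqrt(y))
f = 2*I*sqrt(5) (f = sqrt(2)*sqrt(-5 - 5) = sqrt(2)*sqrt(-10) = sqrt(2)*(I*sqrt(10)) = 2*I*sqrt(5) ≈ 4.4721*I)
O(T, R) = 3 - 2*sqrt(2)/3 + 2*I*sqrt(5)/3 (O(T, R) = 3 + (2*I*sqrt(5) - sqrt(2)*sqrt(4))/3 = 3 + (2*I*sqrt(5) - sqrt(2)*2)/3 = 3 + (2*I*sqrt(5) - 2*sqrt(2))/3 = 3 + (-2*sqrt(2) + 2*I*sqrt(5))/3 = 3 + (-2*sqrt(2)/3 + 2*I*sqrt(5)/3) = 3 - 2*sqrt(2)/3 + 2*I*sqrt(5)/3)
1/O(-27, 7) = 1/(3 - 2*sqrt(2)/3 + 2*I*sqrt(5)/3)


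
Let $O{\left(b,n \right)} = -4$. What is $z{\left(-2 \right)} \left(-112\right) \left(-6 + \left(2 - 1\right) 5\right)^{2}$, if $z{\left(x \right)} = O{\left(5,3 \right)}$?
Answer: $448$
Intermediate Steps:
$z{\left(x \right)} = -4$
$z{\left(-2 \right)} \left(-112\right) \left(-6 + \left(2 - 1\right) 5\right)^{2} = \left(-4\right) \left(-112\right) \left(-6 + \left(2 - 1\right) 5\right)^{2} = 448 \left(-6 + 1 \cdot 5\right)^{2} = 448 \left(-6 + 5\right)^{2} = 448 \left(-1\right)^{2} = 448 \cdot 1 = 448$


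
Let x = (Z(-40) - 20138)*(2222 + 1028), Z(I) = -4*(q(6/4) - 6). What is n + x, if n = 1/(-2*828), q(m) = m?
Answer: -108285840001/1656 ≈ -6.5390e+7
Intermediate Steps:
Z(I) = 18 (Z(I) = -4*(6/4 - 6) = -4*(6*(¼) - 6) = -4*(3/2 - 6) = -4*(-9/2) = 18)
x = -65390000 (x = (18 - 20138)*(2222 + 1028) = -20120*3250 = -65390000)
n = -1/1656 (n = 1/(-1656) = -1/1656 ≈ -0.00060386)
n + x = -1/1656 - 65390000 = -108285840001/1656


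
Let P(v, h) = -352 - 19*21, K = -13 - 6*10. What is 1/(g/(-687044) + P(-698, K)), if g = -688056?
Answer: -171761/128820497 ≈ -0.0013333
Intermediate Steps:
K = -73 (K = -13 - 60 = -73)
P(v, h) = -751 (P(v, h) = -352 - 1*399 = -352 - 399 = -751)
1/(g/(-687044) + P(-698, K)) = 1/(-688056/(-687044) - 751) = 1/(-688056*(-1/687044) - 751) = 1/(172014/171761 - 751) = 1/(-128820497/171761) = -171761/128820497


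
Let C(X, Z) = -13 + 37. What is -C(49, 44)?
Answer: -24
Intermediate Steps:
C(X, Z) = 24
-C(49, 44) = -1*24 = -24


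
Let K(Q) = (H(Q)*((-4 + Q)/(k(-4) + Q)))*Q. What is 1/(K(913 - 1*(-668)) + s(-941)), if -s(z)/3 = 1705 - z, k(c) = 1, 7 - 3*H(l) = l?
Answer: -791/660338131 ≈ -1.1979e-6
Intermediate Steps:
H(l) = 7/3 - l/3
K(Q) = Q*(-4 + Q)*(7/3 - Q/3)/(1 + Q) (K(Q) = ((7/3 - Q/3)*((-4 + Q)/(1 + Q)))*Q = ((-4 + Q)*(7/3 - Q/3)/(1 + Q))*Q = Q*(-4 + Q)*(7/3 - Q/3)/(1 + Q))
s(z) = -5115 + 3*z (s(z) = -3*(1705 - z) = -5115 + 3*z)
1/(K(913 - 1*(-668)) + s(-941)) = 1/(-(913 - 1*(-668))*(-7 + (913 - 1*(-668)))*(-4 + (913 - 1*(-668)))/(3 + 3*(913 - 1*(-668))) + (-5115 + 3*(-941))) = 1/(-(913 + 668)*(-7 + (913 + 668))*(-4 + (913 + 668))/(3 + 3*(913 + 668)) + (-5115 - 2823)) = 1/(-1*1581*(-7 + 1581)*(-4 + 1581)/(3 + 3*1581) - 7938) = 1/(-1*1581*1574*1577/(3 + 4743) - 7938) = 1/(-1*1581*1574*1577/4746 - 7938) = 1/(-1*1581*1/4746*1574*1577 - 7938) = 1/(-654059173/791 - 7938) = 1/(-660338131/791) = -791/660338131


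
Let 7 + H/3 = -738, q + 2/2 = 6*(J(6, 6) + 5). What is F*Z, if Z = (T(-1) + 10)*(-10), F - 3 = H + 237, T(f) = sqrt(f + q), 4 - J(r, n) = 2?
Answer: 199500 + 39900*sqrt(10) ≈ 3.2568e+5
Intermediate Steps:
J(r, n) = 2 (J(r, n) = 4 - 1*2 = 4 - 2 = 2)
q = 41 (q = -1 + 6*(2 + 5) = -1 + 6*7 = -1 + 42 = 41)
H = -2235 (H = -21 + 3*(-738) = -21 - 2214 = -2235)
T(f) = sqrt(41 + f) (T(f) = sqrt(f + 41) = sqrt(41 + f))
F = -1995 (F = 3 + (-2235 + 237) = 3 - 1998 = -1995)
Z = -100 - 20*sqrt(10) (Z = (sqrt(41 - 1) + 10)*(-10) = (sqrt(40) + 10)*(-10) = (2*sqrt(10) + 10)*(-10) = (10 + 2*sqrt(10))*(-10) = -100 - 20*sqrt(10) ≈ -163.25)
F*Z = -1995*(-100 - 20*sqrt(10)) = 199500 + 39900*sqrt(10)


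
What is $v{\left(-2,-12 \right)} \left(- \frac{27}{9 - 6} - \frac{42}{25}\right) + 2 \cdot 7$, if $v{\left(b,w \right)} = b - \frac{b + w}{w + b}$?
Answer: $\frac{1151}{25} \approx 46.04$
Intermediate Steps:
$v{\left(b,w \right)} = -1 + b$ ($v{\left(b,w \right)} = b - \frac{b + w}{b + w} = b - 1 = -1 + b$)
$v{\left(-2,-12 \right)} \left(- \frac{27}{9 - 6} - \frac{42}{25}\right) + 2 \cdot 7 = \left(-1 - 2\right) \left(- \frac{27}{9 - 6} - \frac{42}{25}\right) + 2 \cdot 7 = - 3 \left(- \frac{27}{3} - \frac{42}{25}\right) + 14 = - 3 \left(\left(-27\right) \frac{1}{3} - \frac{42}{25}\right) + 14 = - 3 \left(-9 - \frac{42}{25}\right) + 14 = \left(-3\right) \left(- \frac{267}{25}\right) + 14 = \frac{801}{25} + 14 = \frac{1151}{25}$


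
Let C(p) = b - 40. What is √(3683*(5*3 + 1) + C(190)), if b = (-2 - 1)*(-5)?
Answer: √58903 ≈ 242.70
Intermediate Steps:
b = 15 (b = -3*(-5) = 15)
C(p) = -25 (C(p) = 15 - 40 = -25)
√(3683*(5*3 + 1) + C(190)) = √(3683*(5*3 + 1) - 25) = √(3683*(15 + 1) - 25) = √(3683*16 - 25) = √(58928 - 25) = √58903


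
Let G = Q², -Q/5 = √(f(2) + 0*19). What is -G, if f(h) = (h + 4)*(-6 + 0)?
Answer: 900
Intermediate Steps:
f(h) = -24 - 6*h (f(h) = (4 + h)*(-6) = -24 - 6*h)
Q = -30*I (Q = -5*√((-24 - 6*2) + 0*19) = -5*√((-24 - 12) + 0) = -5*√(-36 + 0) = -30*I ≈ -30.0*I)
G = -900 (G = (-30*I)² = -900)
-G = -1*(-900) = 900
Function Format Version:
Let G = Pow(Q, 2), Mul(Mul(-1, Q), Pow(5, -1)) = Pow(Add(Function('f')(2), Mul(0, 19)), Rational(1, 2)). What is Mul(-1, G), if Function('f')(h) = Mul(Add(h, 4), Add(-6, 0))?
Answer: 900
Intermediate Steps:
Function('f')(h) = Add(-24, Mul(-6, h)) (Function('f')(h) = Mul(Add(4, h), -6) = Add(-24, Mul(-6, h)))
Q = Mul(-30, I) (Q = Mul(-5, Pow(Add(Add(-24, Mul(-6, 2)), Mul(0, 19)), Rational(1, 2))) = Mul(-5, Pow(Add(Add(-24, -12), 0), Rational(1, 2))) = Mul(-5, Pow(Add(-36, 0), Rational(1, 2))) = Mul(-5, Pow(-36, Rational(1, 2))) = Mul(-5, Mul(6, I)) = Mul(-30, I) ≈ Mul(-30.000, I))
G = -900 (G = Pow(Mul(-30, I), 2) = -900)
Mul(-1, G) = Mul(-1, -900) = 900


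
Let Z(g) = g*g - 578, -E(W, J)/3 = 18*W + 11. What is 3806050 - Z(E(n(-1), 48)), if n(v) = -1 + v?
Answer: 3801003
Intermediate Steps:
E(W, J) = -33 - 54*W (E(W, J) = -3*(18*W + 11) = -3*(11 + 18*W) = -33 - 54*W)
Z(g) = -578 + g**2 (Z(g) = g**2 - 578 = -578 + g**2)
3806050 - Z(E(n(-1), 48)) = 3806050 - (-578 + (-33 - 54*(-1 - 1))**2) = 3806050 - (-578 + (-33 - 54*(-2))**2) = 3806050 - (-578 + (-33 + 108)**2) = 3806050 - (-578 + 75**2) = 3806050 - (-578 + 5625) = 3806050 - 1*5047 = 3806050 - 5047 = 3801003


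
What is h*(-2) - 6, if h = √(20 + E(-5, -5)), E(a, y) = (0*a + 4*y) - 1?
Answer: -6 - 2*I ≈ -6.0 - 2.0*I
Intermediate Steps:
E(a, y) = -1 + 4*y (E(a, y) = (0 + 4*y) - 1 = 4*y - 1 = -1 + 4*y)
h = I (h = √(20 + (-1 + 4*(-5))) = √(20 + (-1 - 20)) = √(20 - 21) = √(-1) = I ≈ 1.0*I)
h*(-2) - 6 = I*(-2) - 6 = -2*I - 6 = -6 - 2*I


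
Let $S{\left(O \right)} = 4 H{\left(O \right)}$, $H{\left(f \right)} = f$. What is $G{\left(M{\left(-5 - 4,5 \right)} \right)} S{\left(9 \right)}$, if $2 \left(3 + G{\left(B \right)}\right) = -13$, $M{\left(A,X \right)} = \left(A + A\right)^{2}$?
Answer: $-342$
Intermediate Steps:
$M{\left(A,X \right)} = 4 A^{2}$ ($M{\left(A,X \right)} = \left(2 A\right)^{2} = 4 A^{2}$)
$G{\left(B \right)} = - \frac{19}{2}$ ($G{\left(B \right)} = -3 + \frac{1}{2} \left(-13\right) = -3 - \frac{13}{2} = - \frac{19}{2}$)
$S{\left(O \right)} = 4 O$
$G{\left(M{\left(-5 - 4,5 \right)} \right)} S{\left(9 \right)} = - \frac{19 \cdot 4 \cdot 9}{2} = \left(- \frac{19}{2}\right) 36 = -342$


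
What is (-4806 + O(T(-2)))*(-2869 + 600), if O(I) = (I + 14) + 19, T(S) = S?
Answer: 10834475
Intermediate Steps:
O(I) = 33 + I (O(I) = (14 + I) + 19 = 33 + I)
(-4806 + O(T(-2)))*(-2869 + 600) = (-4806 + (33 - 2))*(-2869 + 600) = (-4806 + 31)*(-2269) = -4775*(-2269) = 10834475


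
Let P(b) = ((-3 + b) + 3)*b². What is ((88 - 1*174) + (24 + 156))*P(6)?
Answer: 20304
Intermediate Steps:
P(b) = b³ (P(b) = b*b² = b³)
((88 - 1*174) + (24 + 156))*P(6) = ((88 - 1*174) + (24 + 156))*6³ = ((88 - 174) + 180)*216 = (-86 + 180)*216 = 94*216 = 20304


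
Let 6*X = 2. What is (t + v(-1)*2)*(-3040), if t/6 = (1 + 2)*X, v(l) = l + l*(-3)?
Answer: -30400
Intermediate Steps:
X = 1/3 (X = (1/6)*2 = 1/3 ≈ 0.33333)
v(l) = -2*l (v(l) = l - 3*l = -2*l)
t = 6 (t = 6*((1 + 2)*(1/3)) = 6*(3*(1/3)) = 6*1 = 6)
(t + v(-1)*2)*(-3040) = (6 - 2*(-1)*2)*(-3040) = (6 + 2*2)*(-3040) = (6 + 4)*(-3040) = 10*(-3040) = -30400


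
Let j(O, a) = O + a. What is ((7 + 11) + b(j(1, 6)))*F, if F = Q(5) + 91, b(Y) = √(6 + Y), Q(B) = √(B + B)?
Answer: (18 + √13)*(91 + √10) ≈ 2034.4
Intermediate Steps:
Q(B) = √2*√B (Q(B) = √(2*B) = √2*√B)
F = 91 + √10 (F = √2*√5 + 91 = √10 + 91 = 91 + √10 ≈ 94.162)
((7 + 11) + b(j(1, 6)))*F = ((7 + 11) + √(6 + (1 + 6)))*(91 + √10) = (18 + √(6 + 7))*(91 + √10) = (18 + √13)*(91 + √10)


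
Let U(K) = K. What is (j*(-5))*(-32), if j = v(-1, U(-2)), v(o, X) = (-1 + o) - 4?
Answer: -960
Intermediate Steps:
v(o, X) = -5 + o
j = -6 (j = -5 - 1 = -6)
(j*(-5))*(-32) = -6*(-5)*(-32) = 30*(-32) = -960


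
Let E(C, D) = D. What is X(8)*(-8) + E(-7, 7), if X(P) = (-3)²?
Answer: -65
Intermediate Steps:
X(P) = 9
X(8)*(-8) + E(-7, 7) = 9*(-8) + 7 = -72 + 7 = -65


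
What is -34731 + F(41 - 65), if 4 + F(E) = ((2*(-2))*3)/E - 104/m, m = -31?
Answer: -2153331/62 ≈ -34731.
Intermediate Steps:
F(E) = -20/31 - 12/E (F(E) = -4 + (((2*(-2))*3)/E - 104/(-31)) = -4 + ((-4*3)/E - 104*(-1/31)) = -4 + (-12/E + 104/31) = -4 + (104/31 - 12/E) = -20/31 - 12/E)
-34731 + F(41 - 65) = -34731 + (-20/31 - 12/(41 - 65)) = -34731 + (-20/31 - 12/(-24)) = -34731 + (-20/31 - 12*(-1/24)) = -34731 + (-20/31 + 1/2) = -34731 - 9/62 = -2153331/62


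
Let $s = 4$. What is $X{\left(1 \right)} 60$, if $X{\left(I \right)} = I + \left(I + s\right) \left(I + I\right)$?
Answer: $660$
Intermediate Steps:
$X{\left(I \right)} = I + 2 I \left(4 + I\right)$ ($X{\left(I \right)} = I + \left(I + 4\right) \left(I + I\right) = I + \left(4 + I\right) 2 I = I + 2 I \left(4 + I\right)$)
$X{\left(1 \right)} 60 = 1 \left(9 + 2 \cdot 1\right) 60 = 1 \left(9 + 2\right) 60 = 1 \cdot 11 \cdot 60 = 11 \cdot 60 = 660$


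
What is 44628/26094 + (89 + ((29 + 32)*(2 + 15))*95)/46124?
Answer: 192974777/50148319 ≈ 3.8481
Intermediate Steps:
44628/26094 + (89 + ((29 + 32)*(2 + 15))*95)/46124 = 44628*(1/26094) + (89 + (61*17)*95)*(1/46124) = 7438/4349 + (89 + 1037*95)*(1/46124) = 7438/4349 + (89 + 98515)*(1/46124) = 7438/4349 + 98604*(1/46124) = 7438/4349 + 24651/11531 = 192974777/50148319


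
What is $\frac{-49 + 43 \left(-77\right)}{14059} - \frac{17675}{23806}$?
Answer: $- \frac{328480985}{334688554} \approx -0.98145$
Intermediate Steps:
$\frac{-49 + 43 \left(-77\right)}{14059} - \frac{17675}{23806} = \left(-49 - 3311\right) \frac{1}{14059} - \frac{17675}{23806} = \left(-3360\right) \frac{1}{14059} - \frac{17675}{23806} = - \frac{3360}{14059} - \frac{17675}{23806} = - \frac{328480985}{334688554}$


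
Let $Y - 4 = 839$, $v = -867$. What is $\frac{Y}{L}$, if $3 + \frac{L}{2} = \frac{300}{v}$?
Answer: $- \frac{243627}{1934} \approx -125.97$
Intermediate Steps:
$Y = 843$ ($Y = 4 + 839 = 843$)
$L = - \frac{1934}{289}$ ($L = -6 + 2 \frac{300}{-867} = -6 + 2 \cdot 300 \left(- \frac{1}{867}\right) = -6 + 2 \left(- \frac{100}{289}\right) = -6 - \frac{200}{289} = - \frac{1934}{289} \approx -6.692$)
$\frac{Y}{L} = \frac{843}{- \frac{1934}{289}} = 843 \left(- \frac{289}{1934}\right) = - \frac{243627}{1934}$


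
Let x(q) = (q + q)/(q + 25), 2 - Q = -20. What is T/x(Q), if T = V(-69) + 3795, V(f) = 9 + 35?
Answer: 16403/4 ≈ 4100.8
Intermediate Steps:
Q = 22 (Q = 2 - 1*(-20) = 2 + 20 = 22)
V(f) = 44
T = 3839 (T = 44 + 3795 = 3839)
x(q) = 2*q/(25 + q) (x(q) = (2*q)/(25 + q) = 2*q/(25 + q))
T/x(Q) = 3839/((2*22/(25 + 22))) = 3839/((2*22/47)) = 3839/((2*22*(1/47))) = 3839/(44/47) = 3839*(47/44) = 16403/4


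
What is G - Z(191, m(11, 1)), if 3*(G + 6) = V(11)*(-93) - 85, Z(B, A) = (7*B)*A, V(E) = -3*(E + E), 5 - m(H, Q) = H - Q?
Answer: 26090/3 ≈ 8696.7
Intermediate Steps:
m(H, Q) = 5 + Q - H (m(H, Q) = 5 - (H - Q) = 5 + (Q - H) = 5 + Q - H)
V(E) = -6*E
Z(B, A) = 7*A*B
G = 6035/3 (G = -6 + (-6*11*(-93) - 85)/3 = -6 + (-66*(-93) - 85)/3 = -6 + (6138 - 85)/3 = -6 + (⅓)*6053 = -6 + 6053/3 = 6035/3 ≈ 2011.7)
G - Z(191, m(11, 1)) = 6035/3 - 7*(5 + 1 - 1*11)*191 = 6035/3 - 7*(5 + 1 - 11)*191 = 6035/3 - 7*(-5)*191 = 6035/3 - 1*(-6685) = 6035/3 + 6685 = 26090/3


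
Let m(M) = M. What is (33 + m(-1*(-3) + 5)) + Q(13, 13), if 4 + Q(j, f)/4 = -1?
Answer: 21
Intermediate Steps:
Q(j, f) = -20 (Q(j, f) = -16 + 4*(-1) = -16 - 4 = -20)
(33 + m(-1*(-3) + 5)) + Q(13, 13) = (33 + (-1*(-3) + 5)) - 20 = (33 + (3 + 5)) - 20 = (33 + 8) - 20 = 41 - 20 = 21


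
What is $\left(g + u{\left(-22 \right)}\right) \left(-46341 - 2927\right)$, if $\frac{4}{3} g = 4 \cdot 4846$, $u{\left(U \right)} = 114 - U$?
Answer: $-722958632$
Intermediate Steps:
$g = 14538$ ($g = \frac{3 \cdot 4 \cdot 4846}{4} = \frac{3}{4} \cdot 19384 = 14538$)
$\left(g + u{\left(-22 \right)}\right) \left(-46341 - 2927\right) = \left(14538 + \left(114 - -22\right)\right) \left(-46341 - 2927\right) = \left(14538 + \left(114 + 22\right)\right) \left(-49268\right) = \left(14538 + 136\right) \left(-49268\right) = 14674 \left(-49268\right) = -722958632$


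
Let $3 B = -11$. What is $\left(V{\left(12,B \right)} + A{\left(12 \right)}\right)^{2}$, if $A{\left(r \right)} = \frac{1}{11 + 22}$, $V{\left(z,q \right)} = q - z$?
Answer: $\frac{29584}{121} \approx 244.5$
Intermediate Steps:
$B = - \frac{11}{3}$ ($B = \frac{1}{3} \left(-11\right) = - \frac{11}{3} \approx -3.6667$)
$A{\left(r \right)} = \frac{1}{33}$
$\left(V{\left(12,B \right)} + A{\left(12 \right)}\right)^{2} = \left(\left(- \frac{11}{3} - 12\right) + \frac{1}{33}\right)^{2} = \left(- \frac{47}{3} + \frac{1}{33}\right)^{2} = \left(- \frac{172}{11}\right)^{2} = \frac{29584}{121}$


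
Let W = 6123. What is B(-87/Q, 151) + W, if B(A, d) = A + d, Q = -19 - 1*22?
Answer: 257321/41 ≈ 6276.1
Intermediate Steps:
Q = -41 (Q = -19 - 22 = -41)
B(-87/Q, 151) + W = (-87/(-41) + 151) + 6123 = (-87*(-1/41) + 151) + 6123 = (87/41 + 151) + 6123 = 6278/41 + 6123 = 257321/41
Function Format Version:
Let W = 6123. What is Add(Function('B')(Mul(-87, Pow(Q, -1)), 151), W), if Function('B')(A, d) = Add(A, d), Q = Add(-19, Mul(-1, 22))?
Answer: Rational(257321, 41) ≈ 6276.1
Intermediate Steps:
Q = -41 (Q = Add(-19, -22) = -41)
Add(Function('B')(Mul(-87, Pow(Q, -1)), 151), W) = Add(Add(Mul(-87, Pow(-41, -1)), 151), 6123) = Add(Add(Mul(-87, Rational(-1, 41)), 151), 6123) = Add(Add(Rational(87, 41), 151), 6123) = Add(Rational(6278, 41), 6123) = Rational(257321, 41)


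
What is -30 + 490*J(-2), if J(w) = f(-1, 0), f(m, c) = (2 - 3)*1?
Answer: -520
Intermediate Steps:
f(m, c) = -1 (f(m, c) = -1*1 = -1)
J(w) = -1
-30 + 490*J(-2) = -30 + 490*(-1) = -30 - 490 = -520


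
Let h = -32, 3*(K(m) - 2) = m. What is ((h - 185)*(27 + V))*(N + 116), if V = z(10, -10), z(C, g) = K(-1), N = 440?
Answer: -10376072/3 ≈ -3.4587e+6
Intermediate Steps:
K(m) = 2 + m/3
z(C, g) = 5/3 (z(C, g) = 2 + (⅓)*(-1) = 2 - ⅓ = 5/3)
V = 5/3 ≈ 1.6667
((h - 185)*(27 + V))*(N + 116) = ((-32 - 185)*(27 + 5/3))*(440 + 116) = -217*86/3*556 = -18662/3*556 = -10376072/3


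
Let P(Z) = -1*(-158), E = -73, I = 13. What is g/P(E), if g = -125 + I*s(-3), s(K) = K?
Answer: -82/79 ≈ -1.0380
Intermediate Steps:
g = -164 (g = -125 + 13*(-3) = -125 - 39 = -164)
P(Z) = 158
g/P(E) = -164/158 = -164*1/158 = -82/79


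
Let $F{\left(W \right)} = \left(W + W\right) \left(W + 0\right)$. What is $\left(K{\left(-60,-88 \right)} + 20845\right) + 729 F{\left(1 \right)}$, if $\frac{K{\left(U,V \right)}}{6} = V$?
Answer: $21775$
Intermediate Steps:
$F{\left(W \right)} = 2 W^{2}$ ($F{\left(W \right)} = 2 W W = 2 W^{2}$)
$K{\left(U,V \right)} = 6 V$
$\left(K{\left(-60,-88 \right)} + 20845\right) + 729 F{\left(1 \right)} = \left(6 \left(-88\right) + 20845\right) + 729 \cdot 2 \cdot 1^{2} = \left(-528 + 20845\right) + 729 \cdot 2 \cdot 1 = 20317 + 729 \cdot 2 = 20317 + 1458 = 21775$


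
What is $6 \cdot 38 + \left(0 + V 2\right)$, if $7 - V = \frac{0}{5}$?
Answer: $242$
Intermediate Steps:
$V = 7$ ($V = 7 - \frac{0}{5} = 7 - 0 \cdot \frac{1}{5} = 7 - 0 = 7 + 0 = 7$)
$6 \cdot 38 + \left(0 + V 2\right) = 6 \cdot 38 + \left(0 + 7 \cdot 2\right) = 228 + \left(0 + 14\right) = 228 + 14 = 242$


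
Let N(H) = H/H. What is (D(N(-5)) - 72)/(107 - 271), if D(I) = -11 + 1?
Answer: ½ ≈ 0.50000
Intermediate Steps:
N(H) = 1
D(I) = -10
(D(N(-5)) - 72)/(107 - 271) = (-10 - 72)/(107 - 271) = -82/(-164) = -82*(-1/164) = ½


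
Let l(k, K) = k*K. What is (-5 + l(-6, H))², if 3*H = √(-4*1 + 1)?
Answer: 13 + 20*I*√3 ≈ 13.0 + 34.641*I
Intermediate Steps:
H = I*√3/3 (H = √(-4*1 + 1)/3 = √(-4 + 1)/3 = √(-3)/3 = (I*√3)/3 = I*√3/3 ≈ 0.57735*I)
l(k, K) = K*k
(-5 + l(-6, H))² = (-5 + (I*√3/3)*(-6))² = (-5 - 2*I*√3)²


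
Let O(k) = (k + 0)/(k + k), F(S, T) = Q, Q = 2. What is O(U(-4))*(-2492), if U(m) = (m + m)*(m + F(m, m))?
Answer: -1246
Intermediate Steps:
F(S, T) = 2
U(m) = 2*m*(2 + m) (U(m) = (m + m)*(m + 2) = (2*m)*(2 + m) = 2*m*(2 + m))
O(k) = 1/2 (O(k) = k/((2*k)) = k*(1/(2*k)) = 1/2)
O(U(-4))*(-2492) = (1/2)*(-2492) = -1246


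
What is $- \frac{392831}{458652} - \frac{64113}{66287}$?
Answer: $- \frac{55445144173}{30402665124} \approx -1.8237$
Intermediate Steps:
$- \frac{392831}{458652} - \frac{64113}{66287} = - \frac{55445144173}{30402665124}$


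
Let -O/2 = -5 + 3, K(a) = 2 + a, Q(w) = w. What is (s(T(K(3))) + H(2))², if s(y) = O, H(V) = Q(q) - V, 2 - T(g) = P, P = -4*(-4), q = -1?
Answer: 1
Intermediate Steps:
P = 16
T(g) = -14 (T(g) = 2 - 1*16 = 2 - 16 = -14)
H(V) = -1 - V
O = 4 (O = -2*(-5 + 3) = -2*(-2) = 4)
s(y) = 4
(s(T(K(3))) + H(2))² = (4 + (-1 - 1*2))² = (4 + (-1 - 2))² = (4 - 3)² = 1² = 1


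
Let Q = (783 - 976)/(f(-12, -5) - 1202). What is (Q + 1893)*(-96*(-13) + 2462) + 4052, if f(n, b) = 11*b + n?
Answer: 8918083088/1269 ≈ 7.0276e+6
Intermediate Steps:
f(n, b) = n + 11*b
Q = 193/1269 (Q = (783 - 976)/((-12 + 11*(-5)) - 1202) = -193/((-12 - 55) - 1202) = -193/(-67 - 1202) = -193/(-1269) = -193*(-1/1269) = 193/1269 ≈ 0.15209)
(Q + 1893)*(-96*(-13) + 2462) + 4052 = (193/1269 + 1893)*(-96*(-13) + 2462) + 4052 = 2402410*(1248 + 2462)/1269 + 4052 = (2402410/1269)*3710 + 4052 = 8912941100/1269 + 4052 = 8918083088/1269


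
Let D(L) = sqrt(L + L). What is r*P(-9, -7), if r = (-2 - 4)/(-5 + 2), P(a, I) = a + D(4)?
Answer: -18 + 4*sqrt(2) ≈ -12.343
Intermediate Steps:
D(L) = sqrt(2)*sqrt(L) (D(L) = sqrt(2*L) = sqrt(2)*sqrt(L))
P(a, I) = a + 2*sqrt(2) (P(a, I) = a + sqrt(2)*sqrt(4) = a + sqrt(2)*2 = a + 2*sqrt(2))
r = 2 (r = -6/(-3) = -6*(-1/3) = 2)
r*P(-9, -7) = 2*(-9 + 2*sqrt(2)) = -18 + 4*sqrt(2)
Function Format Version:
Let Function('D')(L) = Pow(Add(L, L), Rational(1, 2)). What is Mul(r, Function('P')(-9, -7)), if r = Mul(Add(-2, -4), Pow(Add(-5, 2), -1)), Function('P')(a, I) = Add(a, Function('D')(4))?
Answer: Add(-18, Mul(4, Pow(2, Rational(1, 2)))) ≈ -12.343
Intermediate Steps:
Function('D')(L) = Mul(Pow(2, Rational(1, 2)), Pow(L, Rational(1, 2))) (Function('D')(L) = Pow(Mul(2, L), Rational(1, 2)) = Mul(Pow(2, Rational(1, 2)), Pow(L, Rational(1, 2))))
Function('P')(a, I) = Add(a, Mul(2, Pow(2, Rational(1, 2)))) (Function('P')(a, I) = Add(a, Mul(Pow(2, Rational(1, 2)), Pow(4, Rational(1, 2)))) = Add(a, Mul(Pow(2, Rational(1, 2)), 2)) = Add(a, Mul(2, Pow(2, Rational(1, 2)))))
r = 2 (r = Mul(-6, Pow(-3, -1)) = Mul(-6, Rational(-1, 3)) = 2)
Mul(r, Function('P')(-9, -7)) = Mul(2, Add(-9, Mul(2, Pow(2, Rational(1, 2))))) = Add(-18, Mul(4, Pow(2, Rational(1, 2))))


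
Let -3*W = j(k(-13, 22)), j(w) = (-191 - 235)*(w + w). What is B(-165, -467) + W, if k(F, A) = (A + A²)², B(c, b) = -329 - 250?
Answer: 72713645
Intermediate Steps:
B(c, b) = -579
j(w) = -852*w
W = 72714224 (W = -(-284)*22²*(1 + 22)² = -(-284)*484*23² = -(-284)*484*529 = -(-284)*256036 = -⅓*(-218142672) = 72714224)
B(-165, -467) + W = -579 + 72714224 = 72713645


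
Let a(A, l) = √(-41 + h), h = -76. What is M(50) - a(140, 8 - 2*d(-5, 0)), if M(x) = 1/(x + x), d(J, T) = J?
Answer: 1/100 - 3*I*√13 ≈ 0.01 - 10.817*I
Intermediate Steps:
M(x) = 1/(2*x)
a(A, l) = 3*I*√13 (a(A, l) = √(-41 - 76) = √(-117) = 3*I*√13)
M(50) - a(140, 8 - 2*d(-5, 0)) = (½)/50 - 3*I*√13 = (½)*(1/50) - 3*I*√13 = 1/100 - 3*I*√13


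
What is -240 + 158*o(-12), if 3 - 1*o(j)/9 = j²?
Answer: -200742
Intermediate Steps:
o(j) = 27 - 9*j²
-240 + 158*o(-12) = -240 + 158*(27 - 9*(-12)²) = -240 + 158*(27 - 9*144) = -240 + 158*(27 - 1296) = -240 + 158*(-1269) = -240 - 200502 = -200742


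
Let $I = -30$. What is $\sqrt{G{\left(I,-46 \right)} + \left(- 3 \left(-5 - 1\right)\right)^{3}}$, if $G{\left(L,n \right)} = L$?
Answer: $\sqrt{5802} \approx 76.171$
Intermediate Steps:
$\sqrt{G{\left(I,-46 \right)} + \left(- 3 \left(-5 - 1\right)\right)^{3}} = \sqrt{-30 + \left(- 3 \left(-5 - 1\right)\right)^{3}} = \sqrt{-30 + \left(\left(-3\right) \left(-6\right)\right)^{3}} = \sqrt{-30 + 18^{3}} = \sqrt{-30 + 5832} = \sqrt{5802}$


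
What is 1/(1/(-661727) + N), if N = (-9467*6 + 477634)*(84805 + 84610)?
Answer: 661727/47177994067214559 ≈ 1.4026e-11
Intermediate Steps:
N = 71295253280 (N = (-56802 + 477634)*169415 = 420832*169415 = 71295253280)
1/(1/(-661727) + N) = 1/(1/(-661727) + 71295253280) = 1/(-1/661727 + 71295253280) = 1/(47177994067214559/661727) = 661727/47177994067214559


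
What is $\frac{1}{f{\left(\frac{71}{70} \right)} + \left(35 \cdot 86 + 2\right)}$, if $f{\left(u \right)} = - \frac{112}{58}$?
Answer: $\frac{29}{87292} \approx 0.00033222$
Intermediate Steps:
$f{\left(u \right)} = - \frac{56}{29}$ ($f{\left(u \right)} = \left(-112\right) \frac{1}{58} = - \frac{56}{29}$)
$\frac{1}{f{\left(\frac{71}{70} \right)} + \left(35 \cdot 86 + 2\right)} = \frac{1}{- \frac{56}{29} + \left(35 \cdot 86 + 2\right)} = \frac{1}{- \frac{56}{29} + \left(3010 + 2\right)} = \frac{1}{- \frac{56}{29} + 3012} = \frac{1}{\frac{87292}{29}} = \frac{29}{87292}$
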